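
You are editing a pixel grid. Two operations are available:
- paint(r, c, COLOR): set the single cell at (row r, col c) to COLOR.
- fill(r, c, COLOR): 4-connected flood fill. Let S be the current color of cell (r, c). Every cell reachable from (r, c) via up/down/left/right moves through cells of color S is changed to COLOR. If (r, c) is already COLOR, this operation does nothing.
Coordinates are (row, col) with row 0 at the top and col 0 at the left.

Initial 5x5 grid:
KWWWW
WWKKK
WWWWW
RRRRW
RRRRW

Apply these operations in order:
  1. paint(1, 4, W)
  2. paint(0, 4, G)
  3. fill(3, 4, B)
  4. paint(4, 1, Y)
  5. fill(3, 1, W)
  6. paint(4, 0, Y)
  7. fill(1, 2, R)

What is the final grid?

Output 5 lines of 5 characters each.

After op 1 paint(1,4,W):
KWWWW
WWKKW
WWWWW
RRRRW
RRRRW
After op 2 paint(0,4,G):
KWWWG
WWKKW
WWWWW
RRRRW
RRRRW
After op 3 fill(3,4,B) [13 cells changed]:
KBBBG
BBKKB
BBBBB
RRRRB
RRRRB
After op 4 paint(4,1,Y):
KBBBG
BBKKB
BBBBB
RRRRB
RYRRB
After op 5 fill(3,1,W) [7 cells changed]:
KBBBG
BBKKB
BBBBB
WWWWB
WYWWB
After op 6 paint(4,0,Y):
KBBBG
BBKKB
BBBBB
WWWWB
YYWWB
After op 7 fill(1,2,R) [2 cells changed]:
KBBBG
BBRRB
BBBBB
WWWWB
YYWWB

Answer: KBBBG
BBRRB
BBBBB
WWWWB
YYWWB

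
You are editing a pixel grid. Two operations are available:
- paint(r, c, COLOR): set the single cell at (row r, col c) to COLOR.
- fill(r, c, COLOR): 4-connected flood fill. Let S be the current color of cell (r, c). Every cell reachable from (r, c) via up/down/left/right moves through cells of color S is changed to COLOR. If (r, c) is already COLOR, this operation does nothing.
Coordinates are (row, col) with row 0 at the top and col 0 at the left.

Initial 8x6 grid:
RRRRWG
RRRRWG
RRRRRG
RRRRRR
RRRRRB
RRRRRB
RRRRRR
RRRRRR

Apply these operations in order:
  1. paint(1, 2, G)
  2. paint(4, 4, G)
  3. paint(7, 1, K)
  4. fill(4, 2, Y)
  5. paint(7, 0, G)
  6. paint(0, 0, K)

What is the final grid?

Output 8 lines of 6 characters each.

Answer: KYYYWG
YYGYWG
YYYYYG
YYYYYY
YYYYGB
YYYYYB
YYYYYY
GKYYYY

Derivation:
After op 1 paint(1,2,G):
RRRRWG
RRGRWG
RRRRRG
RRRRRR
RRRRRB
RRRRRB
RRRRRR
RRRRRR
After op 2 paint(4,4,G):
RRRRWG
RRGRWG
RRRRRG
RRRRRR
RRRRGB
RRRRRB
RRRRRR
RRRRRR
After op 3 paint(7,1,K):
RRRRWG
RRGRWG
RRRRRG
RRRRRR
RRRRGB
RRRRRB
RRRRRR
RKRRRR
After op 4 fill(4,2,Y) [38 cells changed]:
YYYYWG
YYGYWG
YYYYYG
YYYYYY
YYYYGB
YYYYYB
YYYYYY
YKYYYY
After op 5 paint(7,0,G):
YYYYWG
YYGYWG
YYYYYG
YYYYYY
YYYYGB
YYYYYB
YYYYYY
GKYYYY
After op 6 paint(0,0,K):
KYYYWG
YYGYWG
YYYYYG
YYYYYY
YYYYGB
YYYYYB
YYYYYY
GKYYYY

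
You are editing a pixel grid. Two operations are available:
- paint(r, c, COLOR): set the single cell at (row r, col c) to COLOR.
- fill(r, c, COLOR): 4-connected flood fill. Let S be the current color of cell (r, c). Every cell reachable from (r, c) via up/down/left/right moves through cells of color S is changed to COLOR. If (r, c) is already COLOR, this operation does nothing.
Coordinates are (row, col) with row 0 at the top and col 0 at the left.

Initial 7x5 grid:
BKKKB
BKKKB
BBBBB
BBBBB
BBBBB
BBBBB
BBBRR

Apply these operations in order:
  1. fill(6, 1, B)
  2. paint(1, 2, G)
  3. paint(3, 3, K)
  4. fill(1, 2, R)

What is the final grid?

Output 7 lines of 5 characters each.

After op 1 fill(6,1,B) [0 cells changed]:
BKKKB
BKKKB
BBBBB
BBBBB
BBBBB
BBBBB
BBBRR
After op 2 paint(1,2,G):
BKKKB
BKGKB
BBBBB
BBBBB
BBBBB
BBBBB
BBBRR
After op 3 paint(3,3,K):
BKKKB
BKGKB
BBBBB
BBBKB
BBBBB
BBBBB
BBBRR
After op 4 fill(1,2,R) [1 cells changed]:
BKKKB
BKRKB
BBBBB
BBBKB
BBBBB
BBBBB
BBBRR

Answer: BKKKB
BKRKB
BBBBB
BBBKB
BBBBB
BBBBB
BBBRR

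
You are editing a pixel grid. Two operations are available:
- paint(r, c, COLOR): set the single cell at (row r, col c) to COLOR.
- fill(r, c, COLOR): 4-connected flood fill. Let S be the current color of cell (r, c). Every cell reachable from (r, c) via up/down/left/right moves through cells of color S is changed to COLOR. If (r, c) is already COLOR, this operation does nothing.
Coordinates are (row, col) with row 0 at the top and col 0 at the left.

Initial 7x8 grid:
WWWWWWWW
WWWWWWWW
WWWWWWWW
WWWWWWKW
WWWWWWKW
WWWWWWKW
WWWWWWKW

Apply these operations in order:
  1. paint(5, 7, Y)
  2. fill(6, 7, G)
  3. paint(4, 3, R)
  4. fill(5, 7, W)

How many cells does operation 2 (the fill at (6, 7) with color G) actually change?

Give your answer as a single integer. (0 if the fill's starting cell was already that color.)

Answer: 1

Derivation:
After op 1 paint(5,7,Y):
WWWWWWWW
WWWWWWWW
WWWWWWWW
WWWWWWKW
WWWWWWKW
WWWWWWKY
WWWWWWKW
After op 2 fill(6,7,G) [1 cells changed]:
WWWWWWWW
WWWWWWWW
WWWWWWWW
WWWWWWKW
WWWWWWKW
WWWWWWKY
WWWWWWKG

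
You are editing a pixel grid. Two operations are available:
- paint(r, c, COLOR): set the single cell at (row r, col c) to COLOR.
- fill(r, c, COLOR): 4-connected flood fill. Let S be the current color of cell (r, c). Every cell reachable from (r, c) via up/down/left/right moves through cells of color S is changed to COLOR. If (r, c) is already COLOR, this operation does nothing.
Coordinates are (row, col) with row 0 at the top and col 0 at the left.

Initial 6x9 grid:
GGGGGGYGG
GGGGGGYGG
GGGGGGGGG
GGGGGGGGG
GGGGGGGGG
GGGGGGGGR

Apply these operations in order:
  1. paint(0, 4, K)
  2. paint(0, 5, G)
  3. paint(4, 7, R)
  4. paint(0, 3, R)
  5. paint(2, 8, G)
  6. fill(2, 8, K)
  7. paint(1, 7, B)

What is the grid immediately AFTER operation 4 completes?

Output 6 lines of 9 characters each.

Answer: GGGRKGYGG
GGGGGGYGG
GGGGGGGGG
GGGGGGGGG
GGGGGGGRG
GGGGGGGGR

Derivation:
After op 1 paint(0,4,K):
GGGGKGYGG
GGGGGGYGG
GGGGGGGGG
GGGGGGGGG
GGGGGGGGG
GGGGGGGGR
After op 2 paint(0,5,G):
GGGGKGYGG
GGGGGGYGG
GGGGGGGGG
GGGGGGGGG
GGGGGGGGG
GGGGGGGGR
After op 3 paint(4,7,R):
GGGGKGYGG
GGGGGGYGG
GGGGGGGGG
GGGGGGGGG
GGGGGGGRG
GGGGGGGGR
After op 4 paint(0,3,R):
GGGRKGYGG
GGGGGGYGG
GGGGGGGGG
GGGGGGGGG
GGGGGGGRG
GGGGGGGGR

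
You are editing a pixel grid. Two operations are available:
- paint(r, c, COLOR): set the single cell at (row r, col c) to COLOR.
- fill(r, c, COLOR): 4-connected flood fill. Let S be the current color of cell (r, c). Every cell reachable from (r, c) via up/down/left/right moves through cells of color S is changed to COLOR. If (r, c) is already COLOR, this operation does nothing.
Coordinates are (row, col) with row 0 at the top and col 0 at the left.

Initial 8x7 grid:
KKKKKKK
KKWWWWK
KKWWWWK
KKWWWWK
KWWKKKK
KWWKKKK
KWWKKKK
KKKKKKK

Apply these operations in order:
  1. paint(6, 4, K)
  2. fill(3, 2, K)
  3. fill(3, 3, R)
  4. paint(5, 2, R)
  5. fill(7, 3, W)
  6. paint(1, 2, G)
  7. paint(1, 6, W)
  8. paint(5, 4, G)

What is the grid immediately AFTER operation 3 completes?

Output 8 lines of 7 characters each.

After op 1 paint(6,4,K):
KKKKKKK
KKWWWWK
KKWWWWK
KKWWWWK
KWWKKKK
KWWKKKK
KWWKKKK
KKKKKKK
After op 2 fill(3,2,K) [18 cells changed]:
KKKKKKK
KKKKKKK
KKKKKKK
KKKKKKK
KKKKKKK
KKKKKKK
KKKKKKK
KKKKKKK
After op 3 fill(3,3,R) [56 cells changed]:
RRRRRRR
RRRRRRR
RRRRRRR
RRRRRRR
RRRRRRR
RRRRRRR
RRRRRRR
RRRRRRR

Answer: RRRRRRR
RRRRRRR
RRRRRRR
RRRRRRR
RRRRRRR
RRRRRRR
RRRRRRR
RRRRRRR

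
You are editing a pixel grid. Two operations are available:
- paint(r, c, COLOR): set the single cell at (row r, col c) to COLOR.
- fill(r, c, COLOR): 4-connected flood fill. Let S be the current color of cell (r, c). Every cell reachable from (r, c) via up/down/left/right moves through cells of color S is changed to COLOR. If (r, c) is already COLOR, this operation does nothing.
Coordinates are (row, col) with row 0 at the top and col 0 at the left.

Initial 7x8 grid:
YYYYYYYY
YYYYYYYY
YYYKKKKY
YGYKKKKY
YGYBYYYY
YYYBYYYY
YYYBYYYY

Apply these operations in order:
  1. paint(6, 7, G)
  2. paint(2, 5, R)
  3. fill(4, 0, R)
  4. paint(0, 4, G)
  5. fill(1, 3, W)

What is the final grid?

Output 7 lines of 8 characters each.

Answer: WWWWGWWW
WWWWWWWW
WWWKKWKW
WGWKKKKW
WGWBWWWW
WWWBWWWW
WWWBWWWG

Derivation:
After op 1 paint(6,7,G):
YYYYYYYY
YYYYYYYY
YYYKKKKY
YGYKKKKY
YGYBYYYY
YYYBYYYY
YYYBYYYG
After op 2 paint(2,5,R):
YYYYYYYY
YYYYYYYY
YYYKKRKY
YGYKKKKY
YGYBYYYY
YYYBYYYY
YYYBYYYG
After op 3 fill(4,0,R) [42 cells changed]:
RRRRRRRR
RRRRRRRR
RRRKKRKR
RGRKKKKR
RGRBRRRR
RRRBRRRR
RRRBRRRG
After op 4 paint(0,4,G):
RRRRGRRR
RRRRRRRR
RRRKKRKR
RGRKKKKR
RGRBRRRR
RRRBRRRR
RRRBRRRG
After op 5 fill(1,3,W) [42 cells changed]:
WWWWGWWW
WWWWWWWW
WWWKKWKW
WGWKKKKW
WGWBWWWW
WWWBWWWW
WWWBWWWG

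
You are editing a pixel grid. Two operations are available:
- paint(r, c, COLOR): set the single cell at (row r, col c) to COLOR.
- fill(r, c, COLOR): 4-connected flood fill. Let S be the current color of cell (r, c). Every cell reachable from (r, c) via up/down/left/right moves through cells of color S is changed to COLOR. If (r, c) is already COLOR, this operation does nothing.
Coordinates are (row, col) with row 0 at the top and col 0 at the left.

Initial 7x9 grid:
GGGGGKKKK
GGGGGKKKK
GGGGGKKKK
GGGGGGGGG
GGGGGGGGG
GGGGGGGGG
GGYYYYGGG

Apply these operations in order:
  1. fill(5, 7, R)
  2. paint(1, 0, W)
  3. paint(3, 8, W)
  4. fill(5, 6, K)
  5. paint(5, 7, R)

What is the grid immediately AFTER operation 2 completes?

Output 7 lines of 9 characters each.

After op 1 fill(5,7,R) [47 cells changed]:
RRRRRKKKK
RRRRRKKKK
RRRRRKKKK
RRRRRRRRR
RRRRRRRRR
RRRRRRRRR
RRYYYYRRR
After op 2 paint(1,0,W):
RRRRRKKKK
WRRRRKKKK
RRRRRKKKK
RRRRRRRRR
RRRRRRRRR
RRRRRRRRR
RRYYYYRRR

Answer: RRRRRKKKK
WRRRRKKKK
RRRRRKKKK
RRRRRRRRR
RRRRRRRRR
RRRRRRRRR
RRYYYYRRR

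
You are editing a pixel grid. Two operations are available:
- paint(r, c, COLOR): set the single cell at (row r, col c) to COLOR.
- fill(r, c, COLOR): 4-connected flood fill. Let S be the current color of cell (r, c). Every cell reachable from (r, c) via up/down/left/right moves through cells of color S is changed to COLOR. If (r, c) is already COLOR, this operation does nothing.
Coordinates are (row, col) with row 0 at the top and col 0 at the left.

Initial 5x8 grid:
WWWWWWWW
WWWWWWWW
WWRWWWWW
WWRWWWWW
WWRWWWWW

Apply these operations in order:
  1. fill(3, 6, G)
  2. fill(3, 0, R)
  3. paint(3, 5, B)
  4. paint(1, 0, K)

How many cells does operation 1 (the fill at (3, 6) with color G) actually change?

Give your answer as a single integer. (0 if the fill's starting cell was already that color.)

Answer: 37

Derivation:
After op 1 fill(3,6,G) [37 cells changed]:
GGGGGGGG
GGGGGGGG
GGRGGGGG
GGRGGGGG
GGRGGGGG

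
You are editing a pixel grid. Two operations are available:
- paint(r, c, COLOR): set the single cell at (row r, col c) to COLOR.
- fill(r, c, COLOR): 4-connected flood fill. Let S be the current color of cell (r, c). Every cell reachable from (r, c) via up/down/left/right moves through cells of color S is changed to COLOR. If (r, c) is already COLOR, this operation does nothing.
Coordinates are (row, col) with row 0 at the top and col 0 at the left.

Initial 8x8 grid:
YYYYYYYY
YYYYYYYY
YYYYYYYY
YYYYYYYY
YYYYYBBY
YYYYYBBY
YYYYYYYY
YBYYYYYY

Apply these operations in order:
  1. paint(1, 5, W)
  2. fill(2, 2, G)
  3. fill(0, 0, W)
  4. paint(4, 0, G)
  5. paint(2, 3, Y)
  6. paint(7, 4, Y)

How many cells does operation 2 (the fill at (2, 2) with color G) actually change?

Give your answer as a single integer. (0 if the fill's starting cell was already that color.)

Answer: 58

Derivation:
After op 1 paint(1,5,W):
YYYYYYYY
YYYYYWYY
YYYYYYYY
YYYYYYYY
YYYYYBBY
YYYYYBBY
YYYYYYYY
YBYYYYYY
After op 2 fill(2,2,G) [58 cells changed]:
GGGGGGGG
GGGGGWGG
GGGGGGGG
GGGGGGGG
GGGGGBBG
GGGGGBBG
GGGGGGGG
GBGGGGGG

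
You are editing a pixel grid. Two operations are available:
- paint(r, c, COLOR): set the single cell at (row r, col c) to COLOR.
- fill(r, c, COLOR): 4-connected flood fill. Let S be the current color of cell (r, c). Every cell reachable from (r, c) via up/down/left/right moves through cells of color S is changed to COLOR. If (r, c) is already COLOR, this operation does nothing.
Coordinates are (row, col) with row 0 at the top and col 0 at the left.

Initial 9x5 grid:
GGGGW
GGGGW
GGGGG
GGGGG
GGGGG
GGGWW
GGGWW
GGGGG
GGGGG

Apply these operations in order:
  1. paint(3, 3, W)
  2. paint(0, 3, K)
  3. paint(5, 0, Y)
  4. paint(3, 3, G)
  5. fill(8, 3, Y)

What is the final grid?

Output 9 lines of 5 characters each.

After op 1 paint(3,3,W):
GGGGW
GGGGW
GGGGG
GGGWG
GGGGG
GGGWW
GGGWW
GGGGG
GGGGG
After op 2 paint(0,3,K):
GGGKW
GGGGW
GGGGG
GGGWG
GGGGG
GGGWW
GGGWW
GGGGG
GGGGG
After op 3 paint(5,0,Y):
GGGKW
GGGGW
GGGGG
GGGWG
GGGGG
YGGWW
GGGWW
GGGGG
GGGGG
After op 4 paint(3,3,G):
GGGKW
GGGGW
GGGGG
GGGGG
GGGGG
YGGWW
GGGWW
GGGGG
GGGGG
After op 5 fill(8,3,Y) [37 cells changed]:
YYYKW
YYYYW
YYYYY
YYYYY
YYYYY
YYYWW
YYYWW
YYYYY
YYYYY

Answer: YYYKW
YYYYW
YYYYY
YYYYY
YYYYY
YYYWW
YYYWW
YYYYY
YYYYY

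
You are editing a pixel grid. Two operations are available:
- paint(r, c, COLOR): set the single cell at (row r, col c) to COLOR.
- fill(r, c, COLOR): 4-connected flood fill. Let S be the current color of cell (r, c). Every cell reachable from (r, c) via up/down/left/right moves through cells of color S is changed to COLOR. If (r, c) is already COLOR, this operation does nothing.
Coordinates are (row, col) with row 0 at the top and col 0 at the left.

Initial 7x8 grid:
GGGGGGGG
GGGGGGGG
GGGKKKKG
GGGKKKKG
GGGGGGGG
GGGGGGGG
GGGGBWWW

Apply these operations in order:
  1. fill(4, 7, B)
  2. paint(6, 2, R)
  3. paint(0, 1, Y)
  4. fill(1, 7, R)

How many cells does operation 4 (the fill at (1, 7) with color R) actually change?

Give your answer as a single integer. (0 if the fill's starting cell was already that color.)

Answer: 43

Derivation:
After op 1 fill(4,7,B) [44 cells changed]:
BBBBBBBB
BBBBBBBB
BBBKKKKB
BBBKKKKB
BBBBBBBB
BBBBBBBB
BBBBBWWW
After op 2 paint(6,2,R):
BBBBBBBB
BBBBBBBB
BBBKKKKB
BBBKKKKB
BBBBBBBB
BBBBBBBB
BBRBBWWW
After op 3 paint(0,1,Y):
BYBBBBBB
BBBBBBBB
BBBKKKKB
BBBKKKKB
BBBBBBBB
BBBBBBBB
BBRBBWWW
After op 4 fill(1,7,R) [43 cells changed]:
RYRRRRRR
RRRRRRRR
RRRKKKKR
RRRKKKKR
RRRRRRRR
RRRRRRRR
RRRRRWWW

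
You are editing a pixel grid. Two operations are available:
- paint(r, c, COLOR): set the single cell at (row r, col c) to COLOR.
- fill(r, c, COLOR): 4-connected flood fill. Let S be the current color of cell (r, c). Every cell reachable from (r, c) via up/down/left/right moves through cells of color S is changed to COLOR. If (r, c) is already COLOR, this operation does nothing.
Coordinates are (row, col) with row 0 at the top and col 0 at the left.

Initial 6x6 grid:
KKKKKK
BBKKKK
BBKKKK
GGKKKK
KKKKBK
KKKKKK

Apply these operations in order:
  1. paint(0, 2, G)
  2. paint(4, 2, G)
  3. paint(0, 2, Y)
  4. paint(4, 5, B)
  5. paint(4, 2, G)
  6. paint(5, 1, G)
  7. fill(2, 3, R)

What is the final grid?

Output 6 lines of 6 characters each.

After op 1 paint(0,2,G):
KKGKKK
BBKKKK
BBKKKK
GGKKKK
KKKKBK
KKKKKK
After op 2 paint(4,2,G):
KKGKKK
BBKKKK
BBKKKK
GGKKKK
KKGKBK
KKKKKK
After op 3 paint(0,2,Y):
KKYKKK
BBKKKK
BBKKKK
GGKKKK
KKGKBK
KKKKKK
After op 4 paint(4,5,B):
KKYKKK
BBKKKK
BBKKKK
GGKKKK
KKGKBB
KKKKKK
After op 5 paint(4,2,G):
KKYKKK
BBKKKK
BBKKKK
GGKKKK
KKGKBB
KKKKKK
After op 6 paint(5,1,G):
KKYKKK
BBKKKK
BBKKKK
GGKKKK
KKGKBB
KGKKKK
After op 7 fill(2,3,R) [20 cells changed]:
KKYRRR
BBRRRR
BBRRRR
GGRRRR
KKGRBB
KGRRRR

Answer: KKYRRR
BBRRRR
BBRRRR
GGRRRR
KKGRBB
KGRRRR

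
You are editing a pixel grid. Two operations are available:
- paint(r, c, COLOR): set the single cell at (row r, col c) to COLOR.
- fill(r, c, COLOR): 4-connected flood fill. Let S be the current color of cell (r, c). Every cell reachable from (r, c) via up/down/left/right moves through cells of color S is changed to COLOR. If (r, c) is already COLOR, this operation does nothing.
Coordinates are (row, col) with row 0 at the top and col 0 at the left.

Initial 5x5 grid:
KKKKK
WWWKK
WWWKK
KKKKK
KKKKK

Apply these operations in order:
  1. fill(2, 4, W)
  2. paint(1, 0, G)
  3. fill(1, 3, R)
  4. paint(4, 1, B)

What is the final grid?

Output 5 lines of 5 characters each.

Answer: RRRRR
GRRRR
RRRRR
RRRRR
RBRRR

Derivation:
After op 1 fill(2,4,W) [19 cells changed]:
WWWWW
WWWWW
WWWWW
WWWWW
WWWWW
After op 2 paint(1,0,G):
WWWWW
GWWWW
WWWWW
WWWWW
WWWWW
After op 3 fill(1,3,R) [24 cells changed]:
RRRRR
GRRRR
RRRRR
RRRRR
RRRRR
After op 4 paint(4,1,B):
RRRRR
GRRRR
RRRRR
RRRRR
RBRRR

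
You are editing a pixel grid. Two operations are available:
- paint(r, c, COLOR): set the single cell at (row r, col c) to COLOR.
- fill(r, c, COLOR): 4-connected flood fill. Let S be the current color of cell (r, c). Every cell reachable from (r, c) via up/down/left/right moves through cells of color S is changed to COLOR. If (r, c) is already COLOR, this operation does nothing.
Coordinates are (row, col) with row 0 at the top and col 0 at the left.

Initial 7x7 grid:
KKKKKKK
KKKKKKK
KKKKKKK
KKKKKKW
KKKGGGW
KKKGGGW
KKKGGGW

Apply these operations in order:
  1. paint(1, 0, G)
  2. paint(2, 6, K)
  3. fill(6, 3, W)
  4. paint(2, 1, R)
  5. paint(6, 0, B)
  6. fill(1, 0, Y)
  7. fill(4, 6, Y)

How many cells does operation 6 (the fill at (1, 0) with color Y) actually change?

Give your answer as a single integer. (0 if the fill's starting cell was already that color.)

After op 1 paint(1,0,G):
KKKKKKK
GKKKKKK
KKKKKKK
KKKKKKW
KKKGGGW
KKKGGGW
KKKGGGW
After op 2 paint(2,6,K):
KKKKKKK
GKKKKKK
KKKKKKK
KKKKKKW
KKKGGGW
KKKGGGW
KKKGGGW
After op 3 fill(6,3,W) [9 cells changed]:
KKKKKKK
GKKKKKK
KKKKKKK
KKKKKKW
KKKWWWW
KKKWWWW
KKKWWWW
After op 4 paint(2,1,R):
KKKKKKK
GKKKKKK
KRKKKKK
KKKKKKW
KKKWWWW
KKKWWWW
KKKWWWW
After op 5 paint(6,0,B):
KKKKKKK
GKKKKKK
KRKKKKK
KKKKKKW
KKKWWWW
KKKWWWW
BKKWWWW
After op 6 fill(1,0,Y) [1 cells changed]:
KKKKKKK
YKKKKKK
KRKKKKK
KKKKKKW
KKKWWWW
KKKWWWW
BKKWWWW

Answer: 1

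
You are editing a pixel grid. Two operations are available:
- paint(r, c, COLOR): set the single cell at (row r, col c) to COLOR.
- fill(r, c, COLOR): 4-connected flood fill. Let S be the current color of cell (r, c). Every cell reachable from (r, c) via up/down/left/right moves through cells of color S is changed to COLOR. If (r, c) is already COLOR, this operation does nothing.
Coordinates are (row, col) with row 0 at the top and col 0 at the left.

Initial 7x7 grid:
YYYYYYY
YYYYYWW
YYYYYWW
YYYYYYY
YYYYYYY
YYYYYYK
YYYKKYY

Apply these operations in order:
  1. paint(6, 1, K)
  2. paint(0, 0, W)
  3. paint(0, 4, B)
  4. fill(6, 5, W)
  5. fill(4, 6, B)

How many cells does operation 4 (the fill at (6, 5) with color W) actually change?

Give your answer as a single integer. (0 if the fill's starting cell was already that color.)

After op 1 paint(6,1,K):
YYYYYYY
YYYYYWW
YYYYYWW
YYYYYYY
YYYYYYY
YYYYYYK
YKYKKYY
After op 2 paint(0,0,W):
WYYYYYY
YYYYYWW
YYYYYWW
YYYYYYY
YYYYYYY
YYYYYYK
YKYKKYY
After op 3 paint(0,4,B):
WYYYBYY
YYYYYWW
YYYYYWW
YYYYYYY
YYYYYYY
YYYYYYK
YKYKKYY
After op 4 fill(6,5,W) [37 cells changed]:
WWWWBYY
WWWWWWW
WWWWWWW
WWWWWWW
WWWWWWW
WWWWWWK
WKWKKWW

Answer: 37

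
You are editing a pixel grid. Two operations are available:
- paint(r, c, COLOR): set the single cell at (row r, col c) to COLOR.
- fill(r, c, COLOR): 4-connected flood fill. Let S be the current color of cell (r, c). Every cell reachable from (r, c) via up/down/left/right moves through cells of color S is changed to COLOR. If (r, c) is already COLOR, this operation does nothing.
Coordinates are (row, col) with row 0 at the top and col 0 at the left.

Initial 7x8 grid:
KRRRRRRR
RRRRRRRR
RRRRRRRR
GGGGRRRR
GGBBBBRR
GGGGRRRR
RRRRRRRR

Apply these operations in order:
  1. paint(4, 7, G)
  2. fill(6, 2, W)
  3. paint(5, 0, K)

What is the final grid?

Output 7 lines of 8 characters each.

Answer: KWWWWWWW
WWWWWWWW
WWWWWWWW
GGGGWWWW
GGBBBBWG
KGGGWWWW
WWWWWWWW

Derivation:
After op 1 paint(4,7,G):
KRRRRRRR
RRRRRRRR
RRRRRRRR
GGGGRRRR
GGBBBBRG
GGGGRRRR
RRRRRRRR
After op 2 fill(6,2,W) [40 cells changed]:
KWWWWWWW
WWWWWWWW
WWWWWWWW
GGGGWWWW
GGBBBBWG
GGGGWWWW
WWWWWWWW
After op 3 paint(5,0,K):
KWWWWWWW
WWWWWWWW
WWWWWWWW
GGGGWWWW
GGBBBBWG
KGGGWWWW
WWWWWWWW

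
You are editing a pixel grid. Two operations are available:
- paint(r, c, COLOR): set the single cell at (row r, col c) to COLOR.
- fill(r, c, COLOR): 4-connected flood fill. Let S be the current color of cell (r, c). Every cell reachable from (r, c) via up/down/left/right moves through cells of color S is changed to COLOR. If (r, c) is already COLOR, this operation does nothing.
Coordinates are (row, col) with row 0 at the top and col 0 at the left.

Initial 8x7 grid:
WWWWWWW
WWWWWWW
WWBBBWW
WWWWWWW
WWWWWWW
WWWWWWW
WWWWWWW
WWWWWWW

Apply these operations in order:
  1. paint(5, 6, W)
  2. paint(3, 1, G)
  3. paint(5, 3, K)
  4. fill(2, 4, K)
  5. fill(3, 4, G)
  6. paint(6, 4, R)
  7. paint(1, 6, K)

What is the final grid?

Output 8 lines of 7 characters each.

Answer: GGGGGGG
GGGGGGK
GGKKKGG
GGGGGGG
GGGGGGG
GGGKGGG
GGGGRGG
GGGGGGG

Derivation:
After op 1 paint(5,6,W):
WWWWWWW
WWWWWWW
WWBBBWW
WWWWWWW
WWWWWWW
WWWWWWW
WWWWWWW
WWWWWWW
After op 2 paint(3,1,G):
WWWWWWW
WWWWWWW
WWBBBWW
WGWWWWW
WWWWWWW
WWWWWWW
WWWWWWW
WWWWWWW
After op 3 paint(5,3,K):
WWWWWWW
WWWWWWW
WWBBBWW
WGWWWWW
WWWWWWW
WWWKWWW
WWWWWWW
WWWWWWW
After op 4 fill(2,4,K) [3 cells changed]:
WWWWWWW
WWWWWWW
WWKKKWW
WGWWWWW
WWWWWWW
WWWKWWW
WWWWWWW
WWWWWWW
After op 5 fill(3,4,G) [51 cells changed]:
GGGGGGG
GGGGGGG
GGKKKGG
GGGGGGG
GGGGGGG
GGGKGGG
GGGGGGG
GGGGGGG
After op 6 paint(6,4,R):
GGGGGGG
GGGGGGG
GGKKKGG
GGGGGGG
GGGGGGG
GGGKGGG
GGGGRGG
GGGGGGG
After op 7 paint(1,6,K):
GGGGGGG
GGGGGGK
GGKKKGG
GGGGGGG
GGGGGGG
GGGKGGG
GGGGRGG
GGGGGGG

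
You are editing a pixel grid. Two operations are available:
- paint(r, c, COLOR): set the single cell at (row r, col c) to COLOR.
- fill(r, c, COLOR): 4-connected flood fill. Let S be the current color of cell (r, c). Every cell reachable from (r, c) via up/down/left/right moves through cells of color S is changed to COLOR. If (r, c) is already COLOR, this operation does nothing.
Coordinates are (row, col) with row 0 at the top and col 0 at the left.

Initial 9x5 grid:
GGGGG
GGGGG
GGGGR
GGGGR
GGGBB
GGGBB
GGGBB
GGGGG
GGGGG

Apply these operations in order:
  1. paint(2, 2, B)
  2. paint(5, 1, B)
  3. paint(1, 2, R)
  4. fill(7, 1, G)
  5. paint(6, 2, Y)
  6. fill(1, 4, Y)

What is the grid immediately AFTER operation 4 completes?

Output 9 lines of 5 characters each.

Answer: GGGGG
GGRGG
GGBGR
GGGGR
GGGBB
GBGBB
GGGBB
GGGGG
GGGGG

Derivation:
After op 1 paint(2,2,B):
GGGGG
GGGGG
GGBGR
GGGGR
GGGBB
GGGBB
GGGBB
GGGGG
GGGGG
After op 2 paint(5,1,B):
GGGGG
GGGGG
GGBGR
GGGGR
GGGBB
GBGBB
GGGBB
GGGGG
GGGGG
After op 3 paint(1,2,R):
GGGGG
GGRGG
GGBGR
GGGGR
GGGBB
GBGBB
GGGBB
GGGGG
GGGGG
After op 4 fill(7,1,G) [0 cells changed]:
GGGGG
GGRGG
GGBGR
GGGGR
GGGBB
GBGBB
GGGBB
GGGGG
GGGGG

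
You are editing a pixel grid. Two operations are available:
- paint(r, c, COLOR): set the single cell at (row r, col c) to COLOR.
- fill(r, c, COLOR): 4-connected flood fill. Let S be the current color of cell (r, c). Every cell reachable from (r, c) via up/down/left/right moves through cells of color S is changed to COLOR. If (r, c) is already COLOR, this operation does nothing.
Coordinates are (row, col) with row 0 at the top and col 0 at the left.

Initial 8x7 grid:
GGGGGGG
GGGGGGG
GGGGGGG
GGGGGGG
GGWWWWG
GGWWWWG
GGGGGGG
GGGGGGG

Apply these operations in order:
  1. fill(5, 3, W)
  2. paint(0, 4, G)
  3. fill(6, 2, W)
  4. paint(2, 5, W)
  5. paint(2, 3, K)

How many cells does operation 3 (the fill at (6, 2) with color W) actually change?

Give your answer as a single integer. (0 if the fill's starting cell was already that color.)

After op 1 fill(5,3,W) [0 cells changed]:
GGGGGGG
GGGGGGG
GGGGGGG
GGGGGGG
GGWWWWG
GGWWWWG
GGGGGGG
GGGGGGG
After op 2 paint(0,4,G):
GGGGGGG
GGGGGGG
GGGGGGG
GGGGGGG
GGWWWWG
GGWWWWG
GGGGGGG
GGGGGGG
After op 3 fill(6,2,W) [48 cells changed]:
WWWWWWW
WWWWWWW
WWWWWWW
WWWWWWW
WWWWWWW
WWWWWWW
WWWWWWW
WWWWWWW

Answer: 48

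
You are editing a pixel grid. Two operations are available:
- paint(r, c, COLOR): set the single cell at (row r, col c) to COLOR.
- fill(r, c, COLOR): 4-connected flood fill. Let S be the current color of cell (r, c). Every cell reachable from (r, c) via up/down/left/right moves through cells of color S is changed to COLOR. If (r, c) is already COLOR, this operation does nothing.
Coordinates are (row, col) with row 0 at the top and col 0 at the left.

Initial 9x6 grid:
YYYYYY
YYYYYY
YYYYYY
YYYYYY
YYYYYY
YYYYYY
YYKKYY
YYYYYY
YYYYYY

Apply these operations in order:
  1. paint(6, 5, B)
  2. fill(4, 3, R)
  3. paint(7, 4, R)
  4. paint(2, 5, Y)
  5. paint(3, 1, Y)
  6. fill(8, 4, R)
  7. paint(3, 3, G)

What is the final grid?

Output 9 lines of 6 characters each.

After op 1 paint(6,5,B):
YYYYYY
YYYYYY
YYYYYY
YYYYYY
YYYYYY
YYYYYY
YYKKYB
YYYYYY
YYYYYY
After op 2 fill(4,3,R) [51 cells changed]:
RRRRRR
RRRRRR
RRRRRR
RRRRRR
RRRRRR
RRRRRR
RRKKRB
RRRRRR
RRRRRR
After op 3 paint(7,4,R):
RRRRRR
RRRRRR
RRRRRR
RRRRRR
RRRRRR
RRRRRR
RRKKRB
RRRRRR
RRRRRR
After op 4 paint(2,5,Y):
RRRRRR
RRRRRR
RRRRRY
RRRRRR
RRRRRR
RRRRRR
RRKKRB
RRRRRR
RRRRRR
After op 5 paint(3,1,Y):
RRRRRR
RRRRRR
RRRRRY
RYRRRR
RRRRRR
RRRRRR
RRKKRB
RRRRRR
RRRRRR
After op 6 fill(8,4,R) [0 cells changed]:
RRRRRR
RRRRRR
RRRRRY
RYRRRR
RRRRRR
RRRRRR
RRKKRB
RRRRRR
RRRRRR
After op 7 paint(3,3,G):
RRRRRR
RRRRRR
RRRRRY
RYRGRR
RRRRRR
RRRRRR
RRKKRB
RRRRRR
RRRRRR

Answer: RRRRRR
RRRRRR
RRRRRY
RYRGRR
RRRRRR
RRRRRR
RRKKRB
RRRRRR
RRRRRR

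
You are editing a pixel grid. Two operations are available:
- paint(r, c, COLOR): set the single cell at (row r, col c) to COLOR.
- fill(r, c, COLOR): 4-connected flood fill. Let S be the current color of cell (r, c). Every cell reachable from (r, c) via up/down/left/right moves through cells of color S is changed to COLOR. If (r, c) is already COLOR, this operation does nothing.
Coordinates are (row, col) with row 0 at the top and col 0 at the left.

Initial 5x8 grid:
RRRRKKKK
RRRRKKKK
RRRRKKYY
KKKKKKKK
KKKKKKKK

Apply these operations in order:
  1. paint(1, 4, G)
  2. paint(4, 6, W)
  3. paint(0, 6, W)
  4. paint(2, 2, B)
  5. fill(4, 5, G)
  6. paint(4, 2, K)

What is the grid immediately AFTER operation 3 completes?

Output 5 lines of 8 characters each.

Answer: RRRRKKWK
RRRRGKKK
RRRRKKYY
KKKKKKKK
KKKKKKWK

Derivation:
After op 1 paint(1,4,G):
RRRRKKKK
RRRRGKKK
RRRRKKYY
KKKKKKKK
KKKKKKKK
After op 2 paint(4,6,W):
RRRRKKKK
RRRRGKKK
RRRRKKYY
KKKKKKKK
KKKKKKWK
After op 3 paint(0,6,W):
RRRRKKWK
RRRRGKKK
RRRRKKYY
KKKKKKKK
KKKKKKWK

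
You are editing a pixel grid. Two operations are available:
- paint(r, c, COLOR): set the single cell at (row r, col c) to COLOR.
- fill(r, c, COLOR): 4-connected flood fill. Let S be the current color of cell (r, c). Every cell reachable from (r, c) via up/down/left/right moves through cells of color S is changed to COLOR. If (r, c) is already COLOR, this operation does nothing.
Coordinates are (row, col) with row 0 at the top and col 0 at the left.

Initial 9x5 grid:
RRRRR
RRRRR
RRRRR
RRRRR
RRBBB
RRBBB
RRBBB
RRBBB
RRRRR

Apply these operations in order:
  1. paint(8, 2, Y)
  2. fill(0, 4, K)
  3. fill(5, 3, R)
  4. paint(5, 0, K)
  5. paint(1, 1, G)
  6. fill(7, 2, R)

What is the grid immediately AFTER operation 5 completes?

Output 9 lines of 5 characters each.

After op 1 paint(8,2,Y):
RRRRR
RRRRR
RRRRR
RRRRR
RRBBB
RRBBB
RRBBB
RRBBB
RRYRR
After op 2 fill(0,4,K) [30 cells changed]:
KKKKK
KKKKK
KKKKK
KKKKK
KKBBB
KKBBB
KKBBB
KKBBB
KKYRR
After op 3 fill(5,3,R) [12 cells changed]:
KKKKK
KKKKK
KKKKK
KKKKK
KKRRR
KKRRR
KKRRR
KKRRR
KKYRR
After op 4 paint(5,0,K):
KKKKK
KKKKK
KKKKK
KKKKK
KKRRR
KKRRR
KKRRR
KKRRR
KKYRR
After op 5 paint(1,1,G):
KKKKK
KGKKK
KKKKK
KKKKK
KKRRR
KKRRR
KKRRR
KKRRR
KKYRR

Answer: KKKKK
KGKKK
KKKKK
KKKKK
KKRRR
KKRRR
KKRRR
KKRRR
KKYRR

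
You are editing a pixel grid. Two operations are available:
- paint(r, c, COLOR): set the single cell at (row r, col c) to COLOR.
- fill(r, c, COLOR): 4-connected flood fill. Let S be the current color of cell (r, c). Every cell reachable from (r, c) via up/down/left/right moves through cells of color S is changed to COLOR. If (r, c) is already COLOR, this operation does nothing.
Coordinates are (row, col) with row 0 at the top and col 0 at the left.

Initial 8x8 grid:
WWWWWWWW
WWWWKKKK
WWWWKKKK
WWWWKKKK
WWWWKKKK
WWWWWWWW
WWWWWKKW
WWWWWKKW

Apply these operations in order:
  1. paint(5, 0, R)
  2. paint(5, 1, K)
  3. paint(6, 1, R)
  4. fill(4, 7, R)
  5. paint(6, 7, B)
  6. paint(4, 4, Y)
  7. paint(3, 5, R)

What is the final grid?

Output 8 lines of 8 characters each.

After op 1 paint(5,0,R):
WWWWWWWW
WWWWKKKK
WWWWKKKK
WWWWKKKK
WWWWKKKK
RWWWWWWW
WWWWWKKW
WWWWWKKW
After op 2 paint(5,1,K):
WWWWWWWW
WWWWKKKK
WWWWKKKK
WWWWKKKK
WWWWKKKK
RKWWWWWW
WWWWWKKW
WWWWWKKW
After op 3 paint(6,1,R):
WWWWWWWW
WWWWKKKK
WWWWKKKK
WWWWKKKK
WWWWKKKK
RKWWWWWW
WRWWWKKW
WWWWWKKW
After op 4 fill(4,7,R) [16 cells changed]:
WWWWWWWW
WWWWRRRR
WWWWRRRR
WWWWRRRR
WWWWRRRR
RKWWWWWW
WRWWWKKW
WWWWWKKW
After op 5 paint(6,7,B):
WWWWWWWW
WWWWRRRR
WWWWRRRR
WWWWRRRR
WWWWRRRR
RKWWWWWW
WRWWWKKB
WWWWWKKW
After op 6 paint(4,4,Y):
WWWWWWWW
WWWWRRRR
WWWWRRRR
WWWWRRRR
WWWWYRRR
RKWWWWWW
WRWWWKKB
WWWWWKKW
After op 7 paint(3,5,R):
WWWWWWWW
WWWWRRRR
WWWWRRRR
WWWWRRRR
WWWWYRRR
RKWWWWWW
WRWWWKKB
WWWWWKKW

Answer: WWWWWWWW
WWWWRRRR
WWWWRRRR
WWWWRRRR
WWWWYRRR
RKWWWWWW
WRWWWKKB
WWWWWKKW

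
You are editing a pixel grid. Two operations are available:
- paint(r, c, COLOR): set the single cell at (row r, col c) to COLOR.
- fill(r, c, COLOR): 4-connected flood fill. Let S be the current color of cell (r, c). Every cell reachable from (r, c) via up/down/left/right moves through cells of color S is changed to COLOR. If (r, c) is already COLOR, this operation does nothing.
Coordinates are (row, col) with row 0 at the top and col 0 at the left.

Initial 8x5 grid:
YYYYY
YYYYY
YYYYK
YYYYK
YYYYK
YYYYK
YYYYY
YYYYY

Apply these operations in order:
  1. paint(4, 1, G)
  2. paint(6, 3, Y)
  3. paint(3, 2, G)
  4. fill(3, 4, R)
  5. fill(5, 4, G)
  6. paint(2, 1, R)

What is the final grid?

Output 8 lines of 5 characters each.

After op 1 paint(4,1,G):
YYYYY
YYYYY
YYYYK
YYYYK
YGYYK
YYYYK
YYYYY
YYYYY
After op 2 paint(6,3,Y):
YYYYY
YYYYY
YYYYK
YYYYK
YGYYK
YYYYK
YYYYY
YYYYY
After op 3 paint(3,2,G):
YYYYY
YYYYY
YYYYK
YYGYK
YGYYK
YYYYK
YYYYY
YYYYY
After op 4 fill(3,4,R) [4 cells changed]:
YYYYY
YYYYY
YYYYR
YYGYR
YGYYR
YYYYR
YYYYY
YYYYY
After op 5 fill(5,4,G) [4 cells changed]:
YYYYY
YYYYY
YYYYG
YYGYG
YGYYG
YYYYG
YYYYY
YYYYY
After op 6 paint(2,1,R):
YYYYY
YYYYY
YRYYG
YYGYG
YGYYG
YYYYG
YYYYY
YYYYY

Answer: YYYYY
YYYYY
YRYYG
YYGYG
YGYYG
YYYYG
YYYYY
YYYYY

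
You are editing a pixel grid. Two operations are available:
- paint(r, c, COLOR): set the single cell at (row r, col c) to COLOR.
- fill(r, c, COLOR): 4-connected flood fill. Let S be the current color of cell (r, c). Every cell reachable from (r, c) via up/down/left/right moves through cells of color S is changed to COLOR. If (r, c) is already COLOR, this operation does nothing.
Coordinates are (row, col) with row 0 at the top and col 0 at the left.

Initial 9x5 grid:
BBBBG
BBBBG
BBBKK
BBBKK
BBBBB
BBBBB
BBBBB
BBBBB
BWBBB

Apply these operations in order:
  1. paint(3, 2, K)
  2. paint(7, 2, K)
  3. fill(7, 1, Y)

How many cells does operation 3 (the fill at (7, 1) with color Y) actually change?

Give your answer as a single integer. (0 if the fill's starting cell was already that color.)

After op 1 paint(3,2,K):
BBBBG
BBBBG
BBBKK
BBKKK
BBBBB
BBBBB
BBBBB
BBBBB
BWBBB
After op 2 paint(7,2,K):
BBBBG
BBBBG
BBBKK
BBKKK
BBBBB
BBBBB
BBBBB
BBKBB
BWBBB
After op 3 fill(7,1,Y) [36 cells changed]:
YYYYG
YYYYG
YYYKK
YYKKK
YYYYY
YYYYY
YYYYY
YYKYY
YWYYY

Answer: 36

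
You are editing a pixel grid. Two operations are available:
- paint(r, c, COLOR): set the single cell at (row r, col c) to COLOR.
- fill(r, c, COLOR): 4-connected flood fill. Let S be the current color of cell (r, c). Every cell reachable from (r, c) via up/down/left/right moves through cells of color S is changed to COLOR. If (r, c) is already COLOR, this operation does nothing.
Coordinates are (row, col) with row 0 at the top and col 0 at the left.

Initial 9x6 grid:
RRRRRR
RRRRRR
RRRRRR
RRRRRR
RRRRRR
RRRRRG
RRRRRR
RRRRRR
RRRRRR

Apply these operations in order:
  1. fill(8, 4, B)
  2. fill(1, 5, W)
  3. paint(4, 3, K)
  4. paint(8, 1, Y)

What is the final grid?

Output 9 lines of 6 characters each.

Answer: WWWWWW
WWWWWW
WWWWWW
WWWWWW
WWWKWW
WWWWWG
WWWWWW
WWWWWW
WYWWWW

Derivation:
After op 1 fill(8,4,B) [53 cells changed]:
BBBBBB
BBBBBB
BBBBBB
BBBBBB
BBBBBB
BBBBBG
BBBBBB
BBBBBB
BBBBBB
After op 2 fill(1,5,W) [53 cells changed]:
WWWWWW
WWWWWW
WWWWWW
WWWWWW
WWWWWW
WWWWWG
WWWWWW
WWWWWW
WWWWWW
After op 3 paint(4,3,K):
WWWWWW
WWWWWW
WWWWWW
WWWWWW
WWWKWW
WWWWWG
WWWWWW
WWWWWW
WWWWWW
After op 4 paint(8,1,Y):
WWWWWW
WWWWWW
WWWWWW
WWWWWW
WWWKWW
WWWWWG
WWWWWW
WWWWWW
WYWWWW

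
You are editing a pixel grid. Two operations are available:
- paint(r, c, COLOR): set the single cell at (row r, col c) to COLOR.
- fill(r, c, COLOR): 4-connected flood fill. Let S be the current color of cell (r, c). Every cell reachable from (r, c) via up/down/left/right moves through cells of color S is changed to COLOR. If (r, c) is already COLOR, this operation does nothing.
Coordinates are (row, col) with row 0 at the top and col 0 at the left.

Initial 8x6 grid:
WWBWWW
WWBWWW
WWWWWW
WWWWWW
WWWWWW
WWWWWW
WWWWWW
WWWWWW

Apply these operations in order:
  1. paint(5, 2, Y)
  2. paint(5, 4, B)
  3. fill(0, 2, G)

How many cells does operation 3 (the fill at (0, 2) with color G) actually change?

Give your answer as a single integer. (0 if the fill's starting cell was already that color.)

Answer: 2

Derivation:
After op 1 paint(5,2,Y):
WWBWWW
WWBWWW
WWWWWW
WWWWWW
WWWWWW
WWYWWW
WWWWWW
WWWWWW
After op 2 paint(5,4,B):
WWBWWW
WWBWWW
WWWWWW
WWWWWW
WWWWWW
WWYWBW
WWWWWW
WWWWWW
After op 3 fill(0,2,G) [2 cells changed]:
WWGWWW
WWGWWW
WWWWWW
WWWWWW
WWWWWW
WWYWBW
WWWWWW
WWWWWW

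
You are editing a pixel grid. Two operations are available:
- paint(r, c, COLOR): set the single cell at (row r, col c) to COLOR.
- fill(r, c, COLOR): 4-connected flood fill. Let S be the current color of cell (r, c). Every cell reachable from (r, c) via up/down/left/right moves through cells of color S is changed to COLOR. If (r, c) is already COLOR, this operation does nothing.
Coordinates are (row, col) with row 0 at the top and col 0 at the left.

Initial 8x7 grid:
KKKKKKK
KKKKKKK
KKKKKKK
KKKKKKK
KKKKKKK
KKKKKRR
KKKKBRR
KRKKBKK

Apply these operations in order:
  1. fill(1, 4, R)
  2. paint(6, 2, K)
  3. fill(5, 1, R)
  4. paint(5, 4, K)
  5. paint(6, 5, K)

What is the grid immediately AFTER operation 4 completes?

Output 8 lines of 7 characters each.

Answer: RRRRRRR
RRRRRRR
RRRRRRR
RRRRRRR
RRRRRRR
RRRRKRR
RRKRBRR
RRRRBKK

Derivation:
After op 1 fill(1,4,R) [47 cells changed]:
RRRRRRR
RRRRRRR
RRRRRRR
RRRRRRR
RRRRRRR
RRRRRRR
RRRRBRR
RRRRBKK
After op 2 paint(6,2,K):
RRRRRRR
RRRRRRR
RRRRRRR
RRRRRRR
RRRRRRR
RRRRRRR
RRKRBRR
RRRRBKK
After op 3 fill(5,1,R) [0 cells changed]:
RRRRRRR
RRRRRRR
RRRRRRR
RRRRRRR
RRRRRRR
RRRRRRR
RRKRBRR
RRRRBKK
After op 4 paint(5,4,K):
RRRRRRR
RRRRRRR
RRRRRRR
RRRRRRR
RRRRRRR
RRRRKRR
RRKRBRR
RRRRBKK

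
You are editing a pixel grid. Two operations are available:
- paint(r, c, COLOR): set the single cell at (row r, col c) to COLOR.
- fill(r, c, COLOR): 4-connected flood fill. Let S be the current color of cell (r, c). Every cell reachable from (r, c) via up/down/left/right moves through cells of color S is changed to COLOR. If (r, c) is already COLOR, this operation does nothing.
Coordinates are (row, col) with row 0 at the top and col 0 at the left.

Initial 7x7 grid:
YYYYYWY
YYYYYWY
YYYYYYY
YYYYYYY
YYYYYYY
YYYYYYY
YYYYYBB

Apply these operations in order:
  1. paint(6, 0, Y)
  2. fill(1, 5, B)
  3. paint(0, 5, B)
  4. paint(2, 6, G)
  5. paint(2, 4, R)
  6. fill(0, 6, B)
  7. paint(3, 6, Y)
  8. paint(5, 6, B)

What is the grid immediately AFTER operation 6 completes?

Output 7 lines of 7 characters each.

After op 1 paint(6,0,Y):
YYYYYWY
YYYYYWY
YYYYYYY
YYYYYYY
YYYYYYY
YYYYYYY
YYYYYBB
After op 2 fill(1,5,B) [2 cells changed]:
YYYYYBY
YYYYYBY
YYYYYYY
YYYYYYY
YYYYYYY
YYYYYYY
YYYYYBB
After op 3 paint(0,5,B):
YYYYYBY
YYYYYBY
YYYYYYY
YYYYYYY
YYYYYYY
YYYYYYY
YYYYYBB
After op 4 paint(2,6,G):
YYYYYBY
YYYYYBY
YYYYYYG
YYYYYYY
YYYYYYY
YYYYYYY
YYYYYBB
After op 5 paint(2,4,R):
YYYYYBY
YYYYYBY
YYYYRYG
YYYYYYY
YYYYYYY
YYYYYYY
YYYYYBB
After op 6 fill(0,6,B) [2 cells changed]:
YYYYYBB
YYYYYBB
YYYYRYG
YYYYYYY
YYYYYYY
YYYYYYY
YYYYYBB

Answer: YYYYYBB
YYYYYBB
YYYYRYG
YYYYYYY
YYYYYYY
YYYYYYY
YYYYYBB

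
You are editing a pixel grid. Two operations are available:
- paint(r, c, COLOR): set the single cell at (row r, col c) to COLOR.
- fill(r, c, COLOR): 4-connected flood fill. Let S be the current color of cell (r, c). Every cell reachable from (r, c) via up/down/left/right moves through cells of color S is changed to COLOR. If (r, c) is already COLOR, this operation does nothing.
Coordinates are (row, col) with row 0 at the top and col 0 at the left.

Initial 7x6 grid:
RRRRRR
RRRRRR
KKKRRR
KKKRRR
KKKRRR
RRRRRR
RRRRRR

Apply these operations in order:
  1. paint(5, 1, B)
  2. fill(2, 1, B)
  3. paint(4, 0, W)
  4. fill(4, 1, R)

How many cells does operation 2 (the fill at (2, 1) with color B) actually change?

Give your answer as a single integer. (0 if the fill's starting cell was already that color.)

After op 1 paint(5,1,B):
RRRRRR
RRRRRR
KKKRRR
KKKRRR
KKKRRR
RBRRRR
RRRRRR
After op 2 fill(2,1,B) [9 cells changed]:
RRRRRR
RRRRRR
BBBRRR
BBBRRR
BBBRRR
RBRRRR
RRRRRR

Answer: 9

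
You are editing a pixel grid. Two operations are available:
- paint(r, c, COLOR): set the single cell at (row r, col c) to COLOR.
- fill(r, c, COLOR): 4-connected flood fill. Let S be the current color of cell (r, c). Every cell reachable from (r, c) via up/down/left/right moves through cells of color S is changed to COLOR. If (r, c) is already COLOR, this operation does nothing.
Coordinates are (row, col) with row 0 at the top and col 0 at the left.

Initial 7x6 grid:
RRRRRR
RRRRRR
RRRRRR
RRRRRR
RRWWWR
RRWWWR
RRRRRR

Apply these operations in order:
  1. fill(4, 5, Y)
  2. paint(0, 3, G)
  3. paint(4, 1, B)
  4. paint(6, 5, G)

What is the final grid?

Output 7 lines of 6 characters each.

After op 1 fill(4,5,Y) [36 cells changed]:
YYYYYY
YYYYYY
YYYYYY
YYYYYY
YYWWWY
YYWWWY
YYYYYY
After op 2 paint(0,3,G):
YYYGYY
YYYYYY
YYYYYY
YYYYYY
YYWWWY
YYWWWY
YYYYYY
After op 3 paint(4,1,B):
YYYGYY
YYYYYY
YYYYYY
YYYYYY
YBWWWY
YYWWWY
YYYYYY
After op 4 paint(6,5,G):
YYYGYY
YYYYYY
YYYYYY
YYYYYY
YBWWWY
YYWWWY
YYYYYG

Answer: YYYGYY
YYYYYY
YYYYYY
YYYYYY
YBWWWY
YYWWWY
YYYYYG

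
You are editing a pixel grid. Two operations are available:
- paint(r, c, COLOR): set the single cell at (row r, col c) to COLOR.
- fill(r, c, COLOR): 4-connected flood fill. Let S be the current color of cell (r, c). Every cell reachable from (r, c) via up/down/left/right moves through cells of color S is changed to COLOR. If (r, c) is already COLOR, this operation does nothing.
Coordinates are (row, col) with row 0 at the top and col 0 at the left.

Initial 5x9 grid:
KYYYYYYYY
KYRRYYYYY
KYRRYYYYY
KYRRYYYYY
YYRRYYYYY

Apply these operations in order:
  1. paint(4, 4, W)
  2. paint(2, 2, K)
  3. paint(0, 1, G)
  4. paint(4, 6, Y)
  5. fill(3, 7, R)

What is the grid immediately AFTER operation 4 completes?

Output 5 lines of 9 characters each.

After op 1 paint(4,4,W):
KYYYYYYYY
KYRRYYYYY
KYRRYYYYY
KYRRYYYYY
YYRRWYYYY
After op 2 paint(2,2,K):
KYYYYYYYY
KYRRYYYYY
KYKRYYYYY
KYRRYYYYY
YYRRWYYYY
After op 3 paint(0,1,G):
KGYYYYYYY
KYRRYYYYY
KYKRYYYYY
KYRRYYYYY
YYRRWYYYY
After op 4 paint(4,6,Y):
KGYYYYYYY
KYRRYYYYY
KYKRYYYYY
KYRRYYYYY
YYRRWYYYY

Answer: KGYYYYYYY
KYRRYYYYY
KYKRYYYYY
KYRRYYYYY
YYRRWYYYY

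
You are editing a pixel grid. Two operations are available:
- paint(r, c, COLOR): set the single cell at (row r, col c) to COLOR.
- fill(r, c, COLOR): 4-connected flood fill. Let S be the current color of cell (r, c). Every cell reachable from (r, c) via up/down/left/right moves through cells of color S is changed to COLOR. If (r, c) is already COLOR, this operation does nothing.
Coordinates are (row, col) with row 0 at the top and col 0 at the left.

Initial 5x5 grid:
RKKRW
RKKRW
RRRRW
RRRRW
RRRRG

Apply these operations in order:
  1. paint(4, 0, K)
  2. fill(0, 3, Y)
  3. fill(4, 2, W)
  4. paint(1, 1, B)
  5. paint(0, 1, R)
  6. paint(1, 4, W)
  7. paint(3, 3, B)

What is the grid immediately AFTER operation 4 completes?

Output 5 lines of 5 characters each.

Answer: WKKWW
WBKWW
WWWWW
WWWWW
KWWWG

Derivation:
After op 1 paint(4,0,K):
RKKRW
RKKRW
RRRRW
RRRRW
KRRRG
After op 2 fill(0,3,Y) [15 cells changed]:
YKKYW
YKKYW
YYYYW
YYYYW
KYYYG
After op 3 fill(4,2,W) [15 cells changed]:
WKKWW
WKKWW
WWWWW
WWWWW
KWWWG
After op 4 paint(1,1,B):
WKKWW
WBKWW
WWWWW
WWWWW
KWWWG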